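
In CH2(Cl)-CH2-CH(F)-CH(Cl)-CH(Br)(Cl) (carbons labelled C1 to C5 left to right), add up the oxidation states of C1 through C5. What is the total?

-2

Count +1 for every bond to an atom more electronegative than carbon and −1 for every bond to one less electronegative; C–C bonds are 0. Tallying each carbon:
C1: 1C, 2H, 1Cl → 0 − 2 + 1 = -1
C2: 2C, 2H → 0 − 2 = -2
C3: 2C, 1H, 1F → 0 − 1 + 1 = 0
C4: 2C, 1H, 1Cl → 0 − 1 + 1 = 0
C5: 1C, 1H, 1Cl, 1Br → 0 − 1 + 1 + 1 = +1
Sum = -1 − 2 + 0 + 0 + 1 = -2.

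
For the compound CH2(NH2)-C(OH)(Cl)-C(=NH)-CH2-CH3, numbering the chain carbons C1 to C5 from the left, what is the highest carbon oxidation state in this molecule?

Tallying each carbon's bonds:
C1: 1C, 2H, 1N → 0 − 2 + 1 = -1
C2: 2C, 1O, 1Cl → 0 + 1 + 1 = +2
C3: 2C, 2N → 0 + 2 = +2
C4: 2C, 2H → 0 − 2 = -2
C5: 1C, 3H → 0 − 3 = -3
The highest value is +2.

+2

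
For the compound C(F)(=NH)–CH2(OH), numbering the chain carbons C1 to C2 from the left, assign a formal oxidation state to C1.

C1 has one bond to C (0), one bond to F (+1), a double bond to N (2×+1 = +2).
Oxidation state = 0 + 1 + 2 = +3.

+3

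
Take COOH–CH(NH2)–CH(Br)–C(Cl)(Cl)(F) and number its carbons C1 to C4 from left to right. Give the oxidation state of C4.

+3

Bonds to more-electronegative neighbours contribute +1 each, bonds to H or metals contribute −1 each, and C–C bonds contribute 0.
C4 has one bond to C (0), one bond to Cl (+1), one bond to Cl (+1), one bond to F (+1).
Oxidation state = 0 + 1 + 1 + 1 = +3.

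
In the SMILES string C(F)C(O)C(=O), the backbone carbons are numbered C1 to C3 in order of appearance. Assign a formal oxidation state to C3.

+1

C3 has one bond to C (0), one bond to H (-1), a double bond to O (2×+1 = +2).
Oxidation state = 0 − 1 + 2 = +1.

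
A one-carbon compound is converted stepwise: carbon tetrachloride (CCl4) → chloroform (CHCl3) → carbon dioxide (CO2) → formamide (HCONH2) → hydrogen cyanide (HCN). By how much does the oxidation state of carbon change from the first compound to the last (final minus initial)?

-2

Carbon oxidation states along the series — carbon tetrachloride: +4, chloroform: +2, carbon dioxide: +4, formamide: +2, hydrogen cyanide: +2.
Net change = +2 − (+4) = -2.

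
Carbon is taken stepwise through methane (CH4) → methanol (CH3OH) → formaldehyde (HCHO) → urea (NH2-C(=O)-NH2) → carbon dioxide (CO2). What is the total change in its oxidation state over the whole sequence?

Carbon oxidation states along the series — methane: -4, methanol: -2, formaldehyde: 0, urea: +4, carbon dioxide: +4.
Net change = +4 − (-4) = +8.

+8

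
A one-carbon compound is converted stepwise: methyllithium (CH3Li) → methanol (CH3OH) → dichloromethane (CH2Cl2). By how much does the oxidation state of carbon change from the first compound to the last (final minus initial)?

+4

Carbon oxidation states along the series — methyllithium: -4, methanol: -2, dichloromethane: 0.
Net change = 0 − (-4) = +4.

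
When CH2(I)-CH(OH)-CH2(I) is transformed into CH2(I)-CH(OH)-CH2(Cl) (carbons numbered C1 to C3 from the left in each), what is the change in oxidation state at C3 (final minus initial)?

Before: C3 has 1 bond to C, 2 bonds to H, 1 bond to I → oxidation state -1.
After: C3 has 1 bond to C, 2 bonds to H, 1 bond to Cl → oxidation state -1.
Δ = -1 − (-1) = 0, so no net redox change at C3.

0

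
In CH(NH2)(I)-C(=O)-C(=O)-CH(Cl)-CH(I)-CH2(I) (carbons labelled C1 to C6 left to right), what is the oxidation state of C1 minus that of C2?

C1: 1C, 1H, 1N, 1I → 0 − 1 + 1 + 1 = +1
C2: 2C, 2O → 0 + 2 = +2
Difference: +1 − (+2) = -1.

-1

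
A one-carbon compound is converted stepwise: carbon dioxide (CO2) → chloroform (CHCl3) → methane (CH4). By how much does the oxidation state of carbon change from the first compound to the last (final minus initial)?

Carbon oxidation states along the series — carbon dioxide: +4, chloroform: +2, methane: -4.
Net change = -4 − (+4) = -8.

-8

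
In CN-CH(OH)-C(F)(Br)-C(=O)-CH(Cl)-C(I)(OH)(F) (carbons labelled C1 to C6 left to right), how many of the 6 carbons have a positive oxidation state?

4

Bonds to more-electronegative neighbours contribute +1 each, bonds to H or metals contribute −1 each, and C–C bonds contribute 0. Tallying each carbon:
C1: 1C, 3N → 0 + 3 = +3
C2: 2C, 1H, 1O → 0 − 1 + 1 = 0
C3: 2C, 1F, 1Br → 0 + 1 + 1 = +2
C4: 2C, 2O → 0 + 2 = +2
C5: 2C, 1H, 1Cl → 0 − 1 + 1 = 0
C6: 1C, 1O, 1F, 1I → 0 + 1 + 1 + 1 = +3
4 carbons (C1, C3, C4, C6) meet the condition.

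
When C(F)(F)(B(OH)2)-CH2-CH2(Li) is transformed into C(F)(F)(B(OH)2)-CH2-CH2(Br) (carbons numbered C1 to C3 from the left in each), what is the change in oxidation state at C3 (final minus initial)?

Before: C3 has 1 bond to C, 2 bonds to H, 1 bond to Li → oxidation state -3.
After: C3 has 1 bond to C, 2 bonds to H, 1 bond to Br → oxidation state -1.
Δ = -1 − (-3) = +2, so this is an oxidation at C3.

+2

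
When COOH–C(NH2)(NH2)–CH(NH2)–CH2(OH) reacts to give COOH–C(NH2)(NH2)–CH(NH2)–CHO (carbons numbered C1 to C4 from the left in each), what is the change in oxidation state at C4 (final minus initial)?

+2

Before: C4 has 1 bond to C, 2 bonds to H, 1 bond to O → oxidation state -1.
After: C4 has 1 bond to C, 1 bond to H, 2 bonds to O → oxidation state +1.
Δ = +1 − (-1) = +2, so this is an oxidation at C4.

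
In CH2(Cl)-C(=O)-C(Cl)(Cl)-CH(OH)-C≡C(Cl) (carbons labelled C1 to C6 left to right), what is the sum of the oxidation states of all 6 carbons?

+4

Tallying each carbon's bonds:
C1: 1C, 2H, 1Cl → 0 − 2 + 1 = -1
C2: 2C, 2O → 0 + 2 = +2
C3: 2C, 2Cl → 0 + 2 = +2
C4: 2C, 1H, 1O → 0 − 1 + 1 = 0
C5: 4C → 0 = 0
C6: 3C, 1Cl → 0 + 1 = +1
Sum = -1 + 2 + 2 + 0 + 0 + 1 = +4.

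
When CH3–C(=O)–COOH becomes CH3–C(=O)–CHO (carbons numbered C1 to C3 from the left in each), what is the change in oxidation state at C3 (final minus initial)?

Before: C3 has 1 bond to C, 3 bonds to O → oxidation state +3.
After: C3 has 1 bond to C, 1 bond to H, 2 bonds to O → oxidation state +1.
Δ = +1 − (+3) = -2, so this is a reduction at C3.

-2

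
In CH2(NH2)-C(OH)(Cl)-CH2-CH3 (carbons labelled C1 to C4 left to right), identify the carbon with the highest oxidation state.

Assign +1 per bond to O/N/halogen, −1 per bond to H or an electropositive element, and 0 per bond to carbon. Tallying each carbon:
C1: 1C, 2H, 1N → 0 − 2 + 1 = -1
C2: 2C, 1O, 1Cl → 0 + 1 + 1 = +2
C3: 2C, 2H → 0 − 2 = -2
C4: 1C, 3H → 0 − 3 = -3
The most oxidised carbon is C2 at +2.

C2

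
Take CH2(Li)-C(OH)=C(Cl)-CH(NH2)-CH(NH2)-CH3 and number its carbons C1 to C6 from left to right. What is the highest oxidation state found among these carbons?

+1

Count +1 for every bond to an atom more electronegative than carbon and −1 for every bond to one less electronegative; C–C bonds are 0. Tallying each carbon:
C1: 1C, 2H, 1Li → 0 − 2 − 1 = -3
C2: 3C, 1O → 0 + 1 = +1
C3: 3C, 1Cl → 0 + 1 = +1
C4: 2C, 1H, 1N → 0 − 1 + 1 = 0
C5: 2C, 1H, 1N → 0 − 1 + 1 = 0
C6: 1C, 3H → 0 − 3 = -3
The highest value is +1.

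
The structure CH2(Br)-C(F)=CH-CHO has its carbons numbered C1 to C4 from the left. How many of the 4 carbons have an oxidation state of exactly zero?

0

Tallying each carbon's bonds:
C1: 1C, 2H, 1Br → 0 − 2 + 1 = -1
C2: 3C, 1F → 0 + 1 = +1
C3: 3C, 1H → 0 − 1 = -1
C4: 1C, 1H, 2O → 0 − 1 + 2 = +1
0 carbons meet the condition.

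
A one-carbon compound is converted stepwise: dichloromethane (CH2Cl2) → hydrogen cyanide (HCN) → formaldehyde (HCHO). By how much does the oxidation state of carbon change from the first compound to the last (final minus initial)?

Carbon oxidation states along the series — dichloromethane: 0, hydrogen cyanide: +2, formaldehyde: 0.
Net change = 0 − (0) = 0.

0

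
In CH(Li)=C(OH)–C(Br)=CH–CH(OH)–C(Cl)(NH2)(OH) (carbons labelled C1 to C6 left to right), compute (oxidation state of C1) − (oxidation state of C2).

C1: 2C, 1H, 1Li → 0 − 1 − 1 = -2
C2: 3C, 1O → 0 + 1 = +1
Difference: -2 − (+1) = -3.

-3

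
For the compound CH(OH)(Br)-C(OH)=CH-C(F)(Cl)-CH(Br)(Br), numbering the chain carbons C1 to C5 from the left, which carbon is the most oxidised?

C4

Tallying each carbon's bonds:
C1: 1C, 1H, 1O, 1Br → 0 − 1 + 1 + 1 = +1
C2: 3C, 1O → 0 + 1 = +1
C3: 3C, 1H → 0 − 1 = -1
C4: 2C, 1F, 1Cl → 0 + 1 + 1 = +2
C5: 1C, 1H, 2Br → 0 − 1 + 2 = +1
The most oxidised carbon is C4 at +2.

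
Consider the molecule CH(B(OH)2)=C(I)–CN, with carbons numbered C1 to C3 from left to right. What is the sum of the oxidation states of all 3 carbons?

Bonds to more-electronegative neighbours contribute +1 each, bonds to H or metals contribute −1 each, and C–C bonds contribute 0. Tallying each carbon:
C1: 2C, 1H, 1B → 0 − 1 − 1 = -2
C2: 3C, 1I → 0 + 1 = +1
C3: 1C, 3N → 0 + 3 = +3
Sum = -2 + 1 + 3 = +2.

+2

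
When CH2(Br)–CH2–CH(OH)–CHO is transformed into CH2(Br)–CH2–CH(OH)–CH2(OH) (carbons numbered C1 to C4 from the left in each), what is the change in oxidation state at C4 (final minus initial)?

Before: C4 has 1 bond to C, 1 bond to H, 2 bonds to O → oxidation state +1.
After: C4 has 1 bond to C, 2 bonds to H, 1 bond to O → oxidation state -1.
Δ = -1 − (+1) = -2, so this is a reduction at C4.

-2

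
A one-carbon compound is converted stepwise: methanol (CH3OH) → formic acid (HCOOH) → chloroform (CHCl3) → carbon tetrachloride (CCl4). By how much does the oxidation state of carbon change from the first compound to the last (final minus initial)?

+6

Carbon oxidation states along the series — methanol: -2, formic acid: +2, chloroform: +2, carbon tetrachloride: +4.
Net change = +4 − (-2) = +6.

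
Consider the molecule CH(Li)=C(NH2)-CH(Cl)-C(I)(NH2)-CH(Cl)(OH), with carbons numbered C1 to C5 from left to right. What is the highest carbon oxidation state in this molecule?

+2

Each bond to a more electronegative atom (O, N, halogen) counts +1, each bond to a less electronegative atom (H, metal, B, Si) counts −1, and each C–C bond counts 0. Tallying each carbon:
C1: 2C, 1H, 1Li → 0 − 1 − 1 = -2
C2: 3C, 1N → 0 + 1 = +1
C3: 2C, 1H, 1Cl → 0 − 1 + 1 = 0
C4: 2C, 1N, 1I → 0 + 1 + 1 = +2
C5: 1C, 1H, 1O, 1Cl → 0 − 1 + 1 + 1 = +1
The highest value is +2.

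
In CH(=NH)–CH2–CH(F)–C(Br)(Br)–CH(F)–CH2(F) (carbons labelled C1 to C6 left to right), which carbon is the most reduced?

Each bond to a more electronegative atom (O, N, halogen) counts +1, each bond to a less electronegative atom (H, metal, B, Si) counts −1, and each C–C bond counts 0. Tallying each carbon:
C1: 1C, 1H, 2N → 0 − 1 + 2 = +1
C2: 2C, 2H → 0 − 2 = -2
C3: 2C, 1H, 1F → 0 − 1 + 1 = 0
C4: 2C, 2Br → 0 + 2 = +2
C5: 2C, 1H, 1F → 0 − 1 + 1 = 0
C6: 1C, 2H, 1F → 0 − 2 + 1 = -1
The most reduced carbon is C2 at -2.

C2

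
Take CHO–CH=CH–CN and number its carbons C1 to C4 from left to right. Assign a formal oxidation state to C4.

C4 has one bond to C (0), a triple bond to N (3×+1 = +3).
Oxidation state = 0 + 3 = +3.

+3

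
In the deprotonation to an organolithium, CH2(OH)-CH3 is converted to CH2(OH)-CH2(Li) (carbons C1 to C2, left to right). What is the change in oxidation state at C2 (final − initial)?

0

Before: C2 has 1 bond to C, 3 bonds to H → oxidation state -3.
After: C2 has 1 bond to C, 2 bonds to H, 1 bond to Li → oxidation state -3.
Δ = -3 − (-3) = 0, so no net redox change at C2.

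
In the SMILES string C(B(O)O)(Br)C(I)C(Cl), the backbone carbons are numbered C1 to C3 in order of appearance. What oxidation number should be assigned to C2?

Count +1 for every bond to an atom more electronegative than carbon and −1 for every bond to one less electronegative; C–C bonds are 0.
C2 has one bond to C (0), one bond to C (0), one bond to I (+1), one bond to H (-1).
Oxidation state = 0 + 0 + 1 − 1 = 0.

0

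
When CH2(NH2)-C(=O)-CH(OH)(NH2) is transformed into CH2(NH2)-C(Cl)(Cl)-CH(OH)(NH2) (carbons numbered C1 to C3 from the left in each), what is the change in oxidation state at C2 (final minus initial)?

0

Before: C2 has 2 bonds to C, 2 bonds to O → oxidation state +2.
After: C2 has 2 bonds to C, 2 bonds to Cl → oxidation state +2.
Δ = +2 − (+2) = 0, so no net redox change at C2.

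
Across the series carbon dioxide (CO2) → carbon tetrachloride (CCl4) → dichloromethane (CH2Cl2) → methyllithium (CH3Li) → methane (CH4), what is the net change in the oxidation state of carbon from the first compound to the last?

Carbon oxidation states along the series — carbon dioxide: +4, carbon tetrachloride: +4, dichloromethane: 0, methyllithium: -4, methane: -4.
Net change = -4 − (+4) = -8.

-8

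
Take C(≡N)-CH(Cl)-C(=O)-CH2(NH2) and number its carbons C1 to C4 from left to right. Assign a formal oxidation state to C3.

+2

Assign +1 per bond to O/N/halogen, −1 per bond to H or an electropositive element, and 0 per bond to carbon.
C3 has one bond to C (0), one bond to C (0), a double bond to O (2×+1 = +2).
Oxidation state = 0 + 0 + 2 = +2.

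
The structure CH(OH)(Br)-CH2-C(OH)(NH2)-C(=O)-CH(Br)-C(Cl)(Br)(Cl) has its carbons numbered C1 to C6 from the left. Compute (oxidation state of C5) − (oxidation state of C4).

-2

C5: 2C, 1H, 1Br → 0 − 1 + 1 = 0
C4: 2C, 2O → 0 + 2 = +2
Difference: 0 − (+2) = -2.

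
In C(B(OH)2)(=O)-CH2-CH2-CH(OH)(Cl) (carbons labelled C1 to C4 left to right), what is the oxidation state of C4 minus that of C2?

C4: 1C, 1H, 1O, 1Cl → 0 − 1 + 1 + 1 = +1
C2: 2C, 2H → 0 − 2 = -2
Difference: +1 − (-2) = +3.

+3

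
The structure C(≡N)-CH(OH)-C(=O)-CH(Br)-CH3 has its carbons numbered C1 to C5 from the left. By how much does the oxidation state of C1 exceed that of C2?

C1: 1C, 3N → 0 + 3 = +3
C2: 2C, 1H, 1O → 0 − 1 + 1 = 0
Difference: +3 − (0) = +3.

+3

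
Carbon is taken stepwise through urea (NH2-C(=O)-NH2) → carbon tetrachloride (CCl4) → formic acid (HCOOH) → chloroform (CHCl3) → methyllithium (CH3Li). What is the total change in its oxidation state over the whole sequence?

Carbon oxidation states along the series — urea: +4, carbon tetrachloride: +4, formic acid: +2, chloroform: +2, methyllithium: -4.
Net change = -4 − (+4) = -8.

-8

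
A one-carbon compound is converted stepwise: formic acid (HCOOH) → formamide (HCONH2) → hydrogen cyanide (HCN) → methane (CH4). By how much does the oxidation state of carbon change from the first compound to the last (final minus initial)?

-6

Carbon oxidation states along the series — formic acid: +2, formamide: +2, hydrogen cyanide: +2, methane: -4.
Net change = -4 − (+2) = -6.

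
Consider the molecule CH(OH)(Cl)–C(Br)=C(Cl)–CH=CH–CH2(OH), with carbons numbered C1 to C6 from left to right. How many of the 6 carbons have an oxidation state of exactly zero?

0

Tallying each carbon's bonds:
C1: 1C, 1H, 1O, 1Cl → 0 − 1 + 1 + 1 = +1
C2: 3C, 1Br → 0 + 1 = +1
C3: 3C, 1Cl → 0 + 1 = +1
C4: 3C, 1H → 0 − 1 = -1
C5: 3C, 1H → 0 − 1 = -1
C6: 1C, 2H, 1O → 0 − 2 + 1 = -1
0 carbons meet the condition.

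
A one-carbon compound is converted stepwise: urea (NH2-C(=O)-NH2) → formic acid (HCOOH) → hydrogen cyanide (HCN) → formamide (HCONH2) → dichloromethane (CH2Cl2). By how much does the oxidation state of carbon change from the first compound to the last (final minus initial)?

Carbon oxidation states along the series — urea: +4, formic acid: +2, hydrogen cyanide: +2, formamide: +2, dichloromethane: 0.
Net change = 0 − (+4) = -4.

-4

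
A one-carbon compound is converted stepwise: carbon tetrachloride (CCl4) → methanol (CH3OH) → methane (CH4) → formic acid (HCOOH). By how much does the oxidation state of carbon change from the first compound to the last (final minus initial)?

Carbon oxidation states along the series — carbon tetrachloride: +4, methanol: -2, methane: -4, formic acid: +2.
Net change = +2 − (+4) = -2.

-2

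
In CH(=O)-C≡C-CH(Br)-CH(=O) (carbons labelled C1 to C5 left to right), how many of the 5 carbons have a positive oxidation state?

2

Tallying each carbon's bonds:
C1: 1C, 1H, 2O → 0 − 1 + 2 = +1
C2: 4C → 0 = 0
C3: 4C → 0 = 0
C4: 2C, 1H, 1Br → 0 − 1 + 1 = 0
C5: 1C, 1H, 2O → 0 − 1 + 2 = +1
2 carbons (C1, C5) meet the condition.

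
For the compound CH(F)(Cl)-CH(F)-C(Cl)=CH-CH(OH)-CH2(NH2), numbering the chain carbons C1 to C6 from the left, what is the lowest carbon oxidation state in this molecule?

Tallying each carbon's bonds:
C1: 1C, 1H, 1F, 1Cl → 0 − 1 + 1 + 1 = +1
C2: 2C, 1H, 1F → 0 − 1 + 1 = 0
C3: 3C, 1Cl → 0 + 1 = +1
C4: 3C, 1H → 0 − 1 = -1
C5: 2C, 1H, 1O → 0 − 1 + 1 = 0
C6: 1C, 2H, 1N → 0 − 2 + 1 = -1
The lowest value is -1.

-1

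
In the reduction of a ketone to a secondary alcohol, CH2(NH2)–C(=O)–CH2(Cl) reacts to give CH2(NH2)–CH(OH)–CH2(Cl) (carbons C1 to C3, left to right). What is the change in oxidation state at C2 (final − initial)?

-2

Before: C2 has 2 bonds to C, 2 bonds to O → oxidation state +2.
After: C2 has 2 bonds to C, 1 bond to H, 1 bond to O → oxidation state 0.
Δ = 0 − (+2) = -2, so this is a reduction at C2.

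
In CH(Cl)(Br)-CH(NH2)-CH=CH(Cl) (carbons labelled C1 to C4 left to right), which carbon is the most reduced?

Tallying each carbon's bonds:
C1: 1C, 1H, 1Cl, 1Br → 0 − 1 + 1 + 1 = +1
C2: 2C, 1H, 1N → 0 − 1 + 1 = 0
C3: 3C, 1H → 0 − 1 = -1
C4: 2C, 1H, 1Cl → 0 − 1 + 1 = 0
The most reduced carbon is C3 at -1.

C3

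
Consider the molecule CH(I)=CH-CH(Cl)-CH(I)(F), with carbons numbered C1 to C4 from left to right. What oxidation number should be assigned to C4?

Count +1 for every bond to an atom more electronegative than carbon and −1 for every bond to one less electronegative; C–C bonds are 0.
C4 has one bond to C (0), one bond to I (+1), one bond to H (-1), one bond to F (+1).
Oxidation state = 0 + 1 − 1 + 1 = +1.

+1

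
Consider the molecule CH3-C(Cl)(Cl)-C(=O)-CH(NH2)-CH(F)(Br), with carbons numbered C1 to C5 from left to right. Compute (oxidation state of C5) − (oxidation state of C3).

C5: 1C, 1H, 1F, 1Br → 0 − 1 + 1 + 1 = +1
C3: 2C, 2O → 0 + 2 = +2
Difference: +1 − (+2) = -1.

-1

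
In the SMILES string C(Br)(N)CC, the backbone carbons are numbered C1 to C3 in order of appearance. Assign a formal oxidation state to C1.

+1

Count +1 for every bond to an atom more electronegative than carbon and −1 for every bond to one less electronegative; C–C bonds are 0.
C1 has one bond to C (0), one bond to Br (+1), one bond to H (-1), one bond to N (+1).
Oxidation state = 0 + 1 − 1 + 1 = +1.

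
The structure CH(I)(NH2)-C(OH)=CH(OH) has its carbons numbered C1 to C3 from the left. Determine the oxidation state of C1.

Assign +1 per bond to O/N/halogen, −1 per bond to H or an electropositive element, and 0 per bond to carbon.
C1 has one bond to C (0), one bond to H (-1), one bond to I (+1), one bond to N (+1).
Oxidation state = 0 − 1 + 1 + 1 = +1.

+1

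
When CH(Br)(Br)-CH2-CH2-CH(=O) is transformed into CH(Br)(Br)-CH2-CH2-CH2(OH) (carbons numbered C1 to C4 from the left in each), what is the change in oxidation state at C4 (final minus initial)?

Before: C4 has 1 bond to C, 1 bond to H, 2 bonds to O → oxidation state +1.
After: C4 has 1 bond to C, 2 bonds to H, 1 bond to O → oxidation state -1.
Δ = -1 − (+1) = -2, so this is a reduction at C4.

-2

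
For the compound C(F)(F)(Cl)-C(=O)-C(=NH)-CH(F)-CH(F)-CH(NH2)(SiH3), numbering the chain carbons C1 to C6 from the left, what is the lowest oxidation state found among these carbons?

-1

Assign +1 per bond to O/N/halogen, −1 per bond to H or an electropositive element, and 0 per bond to carbon. Tallying each carbon:
C1: 1C, 2F, 1Cl → 0 + 2 + 1 = +3
C2: 2C, 2O → 0 + 2 = +2
C3: 2C, 2N → 0 + 2 = +2
C4: 2C, 1H, 1F → 0 − 1 + 1 = 0
C5: 2C, 1H, 1F → 0 − 1 + 1 = 0
C6: 1C, 1H, 1N, 1Si → 0 − 1 + 1 − 1 = -1
The lowest value is -1.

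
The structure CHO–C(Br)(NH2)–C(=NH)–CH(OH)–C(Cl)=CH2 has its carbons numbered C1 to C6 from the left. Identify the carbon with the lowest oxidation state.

C6

Each bond to a more electronegative atom (O, N, halogen) counts +1, each bond to a less electronegative atom (H, metal, B, Si) counts −1, and each C–C bond counts 0. Tallying each carbon:
C1: 1C, 1H, 2O → 0 − 1 + 2 = +1
C2: 2C, 1N, 1Br → 0 + 1 + 1 = +2
C3: 2C, 2N → 0 + 2 = +2
C4: 2C, 1H, 1O → 0 − 1 + 1 = 0
C5: 3C, 1Cl → 0 + 1 = +1
C6: 2C, 2H → 0 − 2 = -2
The most reduced carbon is C6 at -2.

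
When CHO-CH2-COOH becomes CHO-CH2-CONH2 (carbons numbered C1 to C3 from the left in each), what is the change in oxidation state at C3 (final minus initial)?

0

Before: C3 has 1 bond to C, 3 bonds to O → oxidation state +3.
After: C3 has 1 bond to C, 2 bonds to O, 1 bond to N → oxidation state +3.
Δ = +3 − (+3) = 0, so no net redox change at C3.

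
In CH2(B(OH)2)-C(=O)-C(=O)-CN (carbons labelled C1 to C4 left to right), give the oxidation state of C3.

C3 has one bond to C (0), one bond to C (0), a double bond to O (2×+1 = +2).
Oxidation state = 0 + 0 + 2 = +2.

+2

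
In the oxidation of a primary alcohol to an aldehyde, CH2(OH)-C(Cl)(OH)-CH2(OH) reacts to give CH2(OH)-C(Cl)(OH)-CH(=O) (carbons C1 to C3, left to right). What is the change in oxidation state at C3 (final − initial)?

Before: C3 has 1 bond to C, 2 bonds to H, 1 bond to O → oxidation state -1.
After: C3 has 1 bond to C, 1 bond to H, 2 bonds to O → oxidation state +1.
Δ = +1 − (-1) = +2, so this is an oxidation at C3.

+2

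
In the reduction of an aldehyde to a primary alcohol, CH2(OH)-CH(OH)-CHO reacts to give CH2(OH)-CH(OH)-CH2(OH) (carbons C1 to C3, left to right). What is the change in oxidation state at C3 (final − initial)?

-2

Before: C3 has 1 bond to C, 1 bond to H, 2 bonds to O → oxidation state +1.
After: C3 has 1 bond to C, 2 bonds to H, 1 bond to O → oxidation state -1.
Δ = -1 − (+1) = -2, so this is a reduction at C3.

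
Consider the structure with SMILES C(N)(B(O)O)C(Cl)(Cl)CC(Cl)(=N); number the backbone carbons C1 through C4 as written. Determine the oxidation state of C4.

+3

Bonds to more-electronegative neighbours contribute +1 each, bonds to H or metals contribute −1 each, and C–C bonds contribute 0.
C4 has one bond to C (0), one bond to Cl (+1), a double bond to N (2×+1 = +2).
Oxidation state = 0 + 1 + 2 = +3.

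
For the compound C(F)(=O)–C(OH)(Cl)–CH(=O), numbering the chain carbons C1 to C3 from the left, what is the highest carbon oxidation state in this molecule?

Bonds to more-electronegative neighbours contribute +1 each, bonds to H or metals contribute −1 each, and C–C bonds contribute 0. Tallying each carbon:
C1: 1C, 2O, 1F → 0 + 2 + 1 = +3
C2: 2C, 1O, 1Cl → 0 + 1 + 1 = +2
C3: 1C, 1H, 2O → 0 − 1 + 2 = +1
The highest value is +3.

+3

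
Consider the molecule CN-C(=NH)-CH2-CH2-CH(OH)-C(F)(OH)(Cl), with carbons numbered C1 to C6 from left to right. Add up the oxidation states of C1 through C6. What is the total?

+4

Tallying each carbon's bonds:
C1: 1C, 3N → 0 + 3 = +3
C2: 2C, 2N → 0 + 2 = +2
C3: 2C, 2H → 0 − 2 = -2
C4: 2C, 2H → 0 − 2 = -2
C5: 2C, 1H, 1O → 0 − 1 + 1 = 0
C6: 1C, 1O, 1F, 1Cl → 0 + 1 + 1 + 1 = +3
Sum = +3 + 2 − 2 − 2 + 0 + 3 = +4.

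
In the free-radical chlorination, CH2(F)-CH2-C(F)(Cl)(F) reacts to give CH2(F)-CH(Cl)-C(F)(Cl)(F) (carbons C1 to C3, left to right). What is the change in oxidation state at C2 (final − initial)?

+2

Before: C2 has 2 bonds to C, 2 bonds to H → oxidation state -2.
After: C2 has 2 bonds to C, 1 bond to H, 1 bond to Cl → oxidation state 0.
Δ = 0 − (-2) = +2, so this is an oxidation at C2.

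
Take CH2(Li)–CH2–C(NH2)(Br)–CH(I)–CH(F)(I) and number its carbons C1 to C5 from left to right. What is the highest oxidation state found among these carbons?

+2

Each bond to a more electronegative atom (O, N, halogen) counts +1, each bond to a less electronegative atom (H, metal, B, Si) counts −1, and each C–C bond counts 0. Tallying each carbon:
C1: 1C, 2H, 1Li → 0 − 2 − 1 = -3
C2: 2C, 2H → 0 − 2 = -2
C3: 2C, 1N, 1Br → 0 + 1 + 1 = +2
C4: 2C, 1H, 1I → 0 − 1 + 1 = 0
C5: 1C, 1H, 1F, 1I → 0 − 1 + 1 + 1 = +1
The highest value is +2.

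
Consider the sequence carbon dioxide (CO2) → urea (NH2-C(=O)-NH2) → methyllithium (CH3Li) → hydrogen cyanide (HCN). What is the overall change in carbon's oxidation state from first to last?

Carbon oxidation states along the series — carbon dioxide: +4, urea: +4, methyllithium: -4, hydrogen cyanide: +2.
Net change = +2 − (+4) = -2.

-2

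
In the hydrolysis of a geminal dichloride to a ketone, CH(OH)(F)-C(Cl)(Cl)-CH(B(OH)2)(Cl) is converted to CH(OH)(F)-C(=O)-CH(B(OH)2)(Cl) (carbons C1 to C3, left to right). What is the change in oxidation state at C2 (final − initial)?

Before: C2 has 2 bonds to C, 2 bonds to Cl → oxidation state +2.
After: C2 has 2 bonds to C, 2 bonds to O → oxidation state +2.
Δ = +2 − (+2) = 0, so no net redox change at C2.

0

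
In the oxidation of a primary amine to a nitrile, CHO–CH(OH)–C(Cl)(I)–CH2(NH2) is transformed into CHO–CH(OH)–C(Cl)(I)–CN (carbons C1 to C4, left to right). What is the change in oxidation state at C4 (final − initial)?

+4

Before: C4 has 1 bond to C, 2 bonds to H, 1 bond to N → oxidation state -1.
After: C4 has 1 bond to C, 3 bonds to N → oxidation state +3.
Δ = +3 − (-1) = +4, so this is an oxidation at C4.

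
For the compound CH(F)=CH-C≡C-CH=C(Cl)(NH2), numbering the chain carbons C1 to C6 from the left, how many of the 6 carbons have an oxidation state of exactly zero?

Each bond to a more electronegative atom (O, N, halogen) counts +1, each bond to a less electronegative atom (H, metal, B, Si) counts −1, and each C–C bond counts 0. Tallying each carbon:
C1: 2C, 1H, 1F → 0 − 1 + 1 = 0
C2: 3C, 1H → 0 − 1 = -1
C3: 4C → 0 = 0
C4: 4C → 0 = 0
C5: 3C, 1H → 0 − 1 = -1
C6: 2C, 1N, 1Cl → 0 + 1 + 1 = +2
3 carbons (C1, C3, C4) meet the condition.

3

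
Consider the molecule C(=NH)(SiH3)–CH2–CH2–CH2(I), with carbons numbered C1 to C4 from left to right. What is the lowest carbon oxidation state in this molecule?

-2

Tallying each carbon's bonds:
C1: 1C, 2N, 1Si → 0 + 2 − 1 = +1
C2: 2C, 2H → 0 − 2 = -2
C3: 2C, 2H → 0 − 2 = -2
C4: 1C, 2H, 1I → 0 − 2 + 1 = -1
The lowest value is -2.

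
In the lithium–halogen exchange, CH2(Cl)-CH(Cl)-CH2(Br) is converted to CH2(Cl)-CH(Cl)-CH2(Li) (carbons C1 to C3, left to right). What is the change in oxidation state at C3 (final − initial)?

Before: C3 has 1 bond to C, 2 bonds to H, 1 bond to Br → oxidation state -1.
After: C3 has 1 bond to C, 2 bonds to H, 1 bond to Li → oxidation state -3.
Δ = -3 − (-1) = -2, so this is a reduction at C3.

-2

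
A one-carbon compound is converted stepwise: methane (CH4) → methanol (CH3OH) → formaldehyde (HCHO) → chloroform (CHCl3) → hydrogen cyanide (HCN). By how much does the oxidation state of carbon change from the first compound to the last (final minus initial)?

+6

Carbon oxidation states along the series — methane: -4, methanol: -2, formaldehyde: 0, chloroform: +2, hydrogen cyanide: +2.
Net change = +2 − (-4) = +6.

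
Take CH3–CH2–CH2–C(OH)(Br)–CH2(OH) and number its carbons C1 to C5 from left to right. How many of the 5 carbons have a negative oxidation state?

Each bond to a more electronegative atom (O, N, halogen) counts +1, each bond to a less electronegative atom (H, metal, B, Si) counts −1, and each C–C bond counts 0. Tallying each carbon:
C1: 1C, 3H → 0 − 3 = -3
C2: 2C, 2H → 0 − 2 = -2
C3: 2C, 2H → 0 − 2 = -2
C4: 2C, 1O, 1Br → 0 + 1 + 1 = +2
C5: 1C, 2H, 1O → 0 − 2 + 1 = -1
4 carbons (C1, C2, C3, C5) meet the condition.

4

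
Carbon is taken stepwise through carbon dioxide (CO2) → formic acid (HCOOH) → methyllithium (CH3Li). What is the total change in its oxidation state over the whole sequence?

-8

Carbon oxidation states along the series — carbon dioxide: +4, formic acid: +2, methyllithium: -4.
Net change = -4 − (+4) = -8.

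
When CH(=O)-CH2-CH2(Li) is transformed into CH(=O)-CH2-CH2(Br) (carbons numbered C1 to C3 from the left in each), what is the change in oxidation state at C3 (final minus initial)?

Before: C3 has 1 bond to C, 2 bonds to H, 1 bond to Li → oxidation state -3.
After: C3 has 1 bond to C, 2 bonds to H, 1 bond to Br → oxidation state -1.
Δ = -1 − (-3) = +2, so this is an oxidation at C3.

+2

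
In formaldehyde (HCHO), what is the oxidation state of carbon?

The carbon has one bond to H (-1), one bond to H (-1), a double bond to O (2×+1 = +2).
Oxidation state = -1 − 1 + 2 = 0.

0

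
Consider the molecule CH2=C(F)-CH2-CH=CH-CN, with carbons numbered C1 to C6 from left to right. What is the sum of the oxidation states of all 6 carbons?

-2

Assign +1 per bond to O/N/halogen, −1 per bond to H or an electropositive element, and 0 per bond to carbon. Tallying each carbon:
C1: 2C, 2H → 0 − 2 = -2
C2: 3C, 1F → 0 + 1 = +1
C3: 2C, 2H → 0 − 2 = -2
C4: 3C, 1H → 0 − 1 = -1
C5: 3C, 1H → 0 − 1 = -1
C6: 1C, 3N → 0 + 3 = +3
Sum = -2 + 1 − 2 − 1 − 1 + 3 = -2.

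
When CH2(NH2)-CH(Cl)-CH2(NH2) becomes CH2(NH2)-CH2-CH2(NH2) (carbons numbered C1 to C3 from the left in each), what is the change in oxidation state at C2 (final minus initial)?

-2

Before: C2 has 2 bonds to C, 1 bond to H, 1 bond to Cl → oxidation state 0.
After: C2 has 2 bonds to C, 2 bonds to H → oxidation state -2.
Δ = -2 − (0) = -2, so this is a reduction at C2.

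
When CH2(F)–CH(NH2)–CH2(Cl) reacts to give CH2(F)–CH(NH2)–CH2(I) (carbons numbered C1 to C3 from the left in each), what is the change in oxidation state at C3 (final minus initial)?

Before: C3 has 1 bond to C, 2 bonds to H, 1 bond to Cl → oxidation state -1.
After: C3 has 1 bond to C, 2 bonds to H, 1 bond to I → oxidation state -1.
Δ = -1 − (-1) = 0, so no net redox change at C3.

0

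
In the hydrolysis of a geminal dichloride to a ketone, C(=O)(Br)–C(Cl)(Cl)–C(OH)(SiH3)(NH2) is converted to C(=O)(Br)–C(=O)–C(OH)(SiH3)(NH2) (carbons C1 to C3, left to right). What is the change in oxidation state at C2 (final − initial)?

0

Before: C2 has 2 bonds to C, 2 bonds to Cl → oxidation state +2.
After: C2 has 2 bonds to C, 2 bonds to O → oxidation state +2.
Δ = +2 − (+2) = 0, so no net redox change at C2.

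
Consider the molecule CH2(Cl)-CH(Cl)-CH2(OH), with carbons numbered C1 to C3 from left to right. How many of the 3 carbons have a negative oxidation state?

2

Each bond to a more electronegative atom (O, N, halogen) counts +1, each bond to a less electronegative atom (H, metal, B, Si) counts −1, and each C–C bond counts 0. Tallying each carbon:
C1: 1C, 2H, 1Cl → 0 − 2 + 1 = -1
C2: 2C, 1H, 1Cl → 0 − 1 + 1 = 0
C3: 1C, 2H, 1O → 0 − 2 + 1 = -1
2 carbons (C1, C3) meet the condition.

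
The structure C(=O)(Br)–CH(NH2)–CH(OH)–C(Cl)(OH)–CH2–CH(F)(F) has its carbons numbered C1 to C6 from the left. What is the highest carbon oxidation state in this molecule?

+3

Count +1 for every bond to an atom more electronegative than carbon and −1 for every bond to one less electronegative; C–C bonds are 0. Tallying each carbon:
C1: 1C, 2O, 1Br → 0 + 2 + 1 = +3
C2: 2C, 1H, 1N → 0 − 1 + 1 = 0
C3: 2C, 1H, 1O → 0 − 1 + 1 = 0
C4: 2C, 1O, 1Cl → 0 + 1 + 1 = +2
C5: 2C, 2H → 0 − 2 = -2
C6: 1C, 1H, 2F → 0 − 1 + 2 = +1
The highest value is +3.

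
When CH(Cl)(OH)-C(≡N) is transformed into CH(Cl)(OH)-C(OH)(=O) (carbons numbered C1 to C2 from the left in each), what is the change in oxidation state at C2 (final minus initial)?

0

Before: C2 has 1 bond to C, 3 bonds to N → oxidation state +3.
After: C2 has 1 bond to C, 3 bonds to O → oxidation state +3.
Δ = +3 − (+3) = 0, so no net redox change at C2.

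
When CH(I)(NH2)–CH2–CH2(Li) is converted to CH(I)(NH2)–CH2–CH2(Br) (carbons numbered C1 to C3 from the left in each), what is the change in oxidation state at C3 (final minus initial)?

+2

Before: C3 has 1 bond to C, 2 bonds to H, 1 bond to Li → oxidation state -3.
After: C3 has 1 bond to C, 2 bonds to H, 1 bond to Br → oxidation state -1.
Δ = -1 − (-3) = +2, so this is an oxidation at C3.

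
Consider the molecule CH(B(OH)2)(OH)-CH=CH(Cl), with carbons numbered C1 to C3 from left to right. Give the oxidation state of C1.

C1 has one bond to C (0), one bond to H (-1), one bond to B (-1), one bond to O (+1).
Oxidation state = 0 − 1 − 1 + 1 = -1.

-1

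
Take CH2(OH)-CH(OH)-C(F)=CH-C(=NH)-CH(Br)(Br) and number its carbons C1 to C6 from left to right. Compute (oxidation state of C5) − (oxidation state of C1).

+3

C5: 2C, 2N → 0 + 2 = +2
C1: 1C, 2H, 1O → 0 − 2 + 1 = -1
Difference: +2 − (-1) = +3.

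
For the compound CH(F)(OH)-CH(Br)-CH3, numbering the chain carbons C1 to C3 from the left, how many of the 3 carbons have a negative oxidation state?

Tallying each carbon's bonds:
C1: 1C, 1H, 1O, 1F → 0 − 1 + 1 + 1 = +1
C2: 2C, 1H, 1Br → 0 − 1 + 1 = 0
C3: 1C, 3H → 0 − 3 = -3
1 carbon (C3) meets the condition.

1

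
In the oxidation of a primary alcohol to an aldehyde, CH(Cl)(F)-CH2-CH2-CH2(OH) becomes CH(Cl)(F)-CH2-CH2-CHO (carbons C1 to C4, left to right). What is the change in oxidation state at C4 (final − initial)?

Before: C4 has 1 bond to C, 2 bonds to H, 1 bond to O → oxidation state -1.
After: C4 has 1 bond to C, 1 bond to H, 2 bonds to O → oxidation state +1.
Δ = +1 − (-1) = +2, so this is an oxidation at C4.

+2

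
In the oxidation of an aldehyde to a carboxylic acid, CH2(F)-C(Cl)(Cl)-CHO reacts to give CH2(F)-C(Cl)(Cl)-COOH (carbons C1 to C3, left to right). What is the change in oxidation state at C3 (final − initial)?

Before: C3 has 1 bond to C, 1 bond to H, 2 bonds to O → oxidation state +1.
After: C3 has 1 bond to C, 3 bonds to O → oxidation state +3.
Δ = +3 − (+1) = +2, so this is an oxidation at C3.

+2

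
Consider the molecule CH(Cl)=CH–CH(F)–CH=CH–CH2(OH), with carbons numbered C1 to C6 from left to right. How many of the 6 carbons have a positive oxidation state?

Tallying each carbon's bonds:
C1: 2C, 1H, 1Cl → 0 − 1 + 1 = 0
C2: 3C, 1H → 0 − 1 = -1
C3: 2C, 1H, 1F → 0 − 1 + 1 = 0
C4: 3C, 1H → 0 − 1 = -1
C5: 3C, 1H → 0 − 1 = -1
C6: 1C, 2H, 1O → 0 − 2 + 1 = -1
0 carbons meet the condition.

0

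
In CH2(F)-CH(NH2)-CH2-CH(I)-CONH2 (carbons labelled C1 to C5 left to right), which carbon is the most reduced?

Each bond to a more electronegative atom (O, N, halogen) counts +1, each bond to a less electronegative atom (H, metal, B, Si) counts −1, and each C–C bond counts 0. Tallying each carbon:
C1: 1C, 2H, 1F → 0 − 2 + 1 = -1
C2: 2C, 1H, 1N → 0 − 1 + 1 = 0
C3: 2C, 2H → 0 − 2 = -2
C4: 2C, 1H, 1I → 0 − 1 + 1 = 0
C5: 1C, 2O, 1N → 0 + 2 + 1 = +3
The most reduced carbon is C3 at -2.

C3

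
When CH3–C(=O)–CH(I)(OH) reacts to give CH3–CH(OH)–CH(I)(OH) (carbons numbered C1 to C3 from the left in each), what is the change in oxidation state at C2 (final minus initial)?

-2

Before: C2 has 2 bonds to C, 2 bonds to O → oxidation state +2.
After: C2 has 2 bonds to C, 1 bond to H, 1 bond to O → oxidation state 0.
Δ = 0 − (+2) = -2, so this is a reduction at C2.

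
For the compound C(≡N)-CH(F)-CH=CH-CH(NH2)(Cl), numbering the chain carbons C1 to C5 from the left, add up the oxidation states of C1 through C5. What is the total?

Tallying each carbon's bonds:
C1: 1C, 3N → 0 + 3 = +3
C2: 2C, 1H, 1F → 0 − 1 + 1 = 0
C3: 3C, 1H → 0 − 1 = -1
C4: 3C, 1H → 0 − 1 = -1
C5: 1C, 1H, 1N, 1Cl → 0 − 1 + 1 + 1 = +1
Sum = +3 + 0 − 1 − 1 + 1 = +2.

+2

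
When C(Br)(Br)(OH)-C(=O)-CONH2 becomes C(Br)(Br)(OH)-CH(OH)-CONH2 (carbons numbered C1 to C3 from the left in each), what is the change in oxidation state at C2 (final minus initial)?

Before: C2 has 2 bonds to C, 2 bonds to O → oxidation state +2.
After: C2 has 2 bonds to C, 1 bond to H, 1 bond to O → oxidation state 0.
Δ = 0 − (+2) = -2, so this is a reduction at C2.

-2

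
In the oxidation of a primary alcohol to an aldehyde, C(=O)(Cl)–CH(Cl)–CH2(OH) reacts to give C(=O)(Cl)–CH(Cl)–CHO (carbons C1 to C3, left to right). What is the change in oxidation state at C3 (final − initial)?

+2

Before: C3 has 1 bond to C, 2 bonds to H, 1 bond to O → oxidation state -1.
After: C3 has 1 bond to C, 1 bond to H, 2 bonds to O → oxidation state +1.
Δ = +1 − (-1) = +2, so this is an oxidation at C3.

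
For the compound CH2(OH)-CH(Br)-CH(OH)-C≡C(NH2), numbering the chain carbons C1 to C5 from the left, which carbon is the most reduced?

C1

Bonds to more-electronegative neighbours contribute +1 each, bonds to H or metals contribute −1 each, and C–C bonds contribute 0. Tallying each carbon:
C1: 1C, 2H, 1O → 0 − 2 + 1 = -1
C2: 2C, 1H, 1Br → 0 − 1 + 1 = 0
C3: 2C, 1H, 1O → 0 − 1 + 1 = 0
C4: 4C → 0 = 0
C5: 3C, 1N → 0 + 1 = +1
The most reduced carbon is C1 at -1.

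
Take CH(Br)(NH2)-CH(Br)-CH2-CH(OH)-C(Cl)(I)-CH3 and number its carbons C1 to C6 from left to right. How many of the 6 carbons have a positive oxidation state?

2

Bonds to more-electronegative neighbours contribute +1 each, bonds to H or metals contribute −1 each, and C–C bonds contribute 0. Tallying each carbon:
C1: 1C, 1H, 1N, 1Br → 0 − 1 + 1 + 1 = +1
C2: 2C, 1H, 1Br → 0 − 1 + 1 = 0
C3: 2C, 2H → 0 − 2 = -2
C4: 2C, 1H, 1O → 0 − 1 + 1 = 0
C5: 2C, 1Cl, 1I → 0 + 1 + 1 = +2
C6: 1C, 3H → 0 − 3 = -3
2 carbons (C1, C5) meet the condition.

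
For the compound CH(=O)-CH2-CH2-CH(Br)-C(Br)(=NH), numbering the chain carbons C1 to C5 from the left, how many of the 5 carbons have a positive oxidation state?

Bonds to more-electronegative neighbours contribute +1 each, bonds to H or metals contribute −1 each, and C–C bonds contribute 0. Tallying each carbon:
C1: 1C, 1H, 2O → 0 − 1 + 2 = +1
C2: 2C, 2H → 0 − 2 = -2
C3: 2C, 2H → 0 − 2 = -2
C4: 2C, 1H, 1Br → 0 − 1 + 1 = 0
C5: 1C, 2N, 1Br → 0 + 2 + 1 = +3
2 carbons (C1, C5) meet the condition.

2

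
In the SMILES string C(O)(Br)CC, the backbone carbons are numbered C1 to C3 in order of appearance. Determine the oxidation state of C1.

C1 has one bond to C (0), one bond to O (+1), one bond to Br (+1), one bond to H (-1).
Oxidation state = 0 + 1 + 1 − 1 = +1.

+1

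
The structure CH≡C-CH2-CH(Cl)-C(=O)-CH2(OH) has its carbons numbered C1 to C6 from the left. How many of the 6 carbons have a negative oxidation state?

Each bond to a more electronegative atom (O, N, halogen) counts +1, each bond to a less electronegative atom (H, metal, B, Si) counts −1, and each C–C bond counts 0. Tallying each carbon:
C1: 3C, 1H → 0 − 1 = -1
C2: 4C → 0 = 0
C3: 2C, 2H → 0 − 2 = -2
C4: 2C, 1H, 1Cl → 0 − 1 + 1 = 0
C5: 2C, 2O → 0 + 2 = +2
C6: 1C, 2H, 1O → 0 − 2 + 1 = -1
3 carbons (C1, C3, C6) meet the condition.

3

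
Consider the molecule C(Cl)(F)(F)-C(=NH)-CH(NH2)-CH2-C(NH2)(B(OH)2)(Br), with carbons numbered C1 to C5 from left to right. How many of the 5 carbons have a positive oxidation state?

3

Tallying each carbon's bonds:
C1: 1C, 2F, 1Cl → 0 + 2 + 1 = +3
C2: 2C, 2N → 0 + 2 = +2
C3: 2C, 1H, 1N → 0 − 1 + 1 = 0
C4: 2C, 2H → 0 − 2 = -2
C5: 1C, 1N, 1Br, 1B → 0 + 1 + 1 − 1 = +1
3 carbons (C1, C2, C5) meet the condition.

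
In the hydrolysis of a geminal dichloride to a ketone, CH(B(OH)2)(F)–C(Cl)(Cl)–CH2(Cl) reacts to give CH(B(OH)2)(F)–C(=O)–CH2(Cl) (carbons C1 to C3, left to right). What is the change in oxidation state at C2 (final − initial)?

0

Before: C2 has 2 bonds to C, 2 bonds to Cl → oxidation state +2.
After: C2 has 2 bonds to C, 2 bonds to O → oxidation state +2.
Δ = +2 − (+2) = 0, so no net redox change at C2.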